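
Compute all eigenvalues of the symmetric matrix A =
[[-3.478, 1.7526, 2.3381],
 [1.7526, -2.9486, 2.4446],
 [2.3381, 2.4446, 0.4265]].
sigma(A) ≈ {-5, -4, 3}

A is real symmetric, so its spectrum consists of real eigenvalues. Expanding the characteristic polynomial of the displayed matrix gives
  det(λ I - A) = p(λ) = λ^3 + (6)λ^2 + (-7)λ + (-60.0025).
Solving p(λ) = 0 yields eigenvalues ≈ -5, -4, 3. (A is shown rounded to 4 decimals, so these recover the underlying integer eigenvalues to within that precision.)
Verification: the trace of A = -6 equals the sum of eigenvalues -6, and det(A) ≈ 60.0025 matches the eigenvalue product 60.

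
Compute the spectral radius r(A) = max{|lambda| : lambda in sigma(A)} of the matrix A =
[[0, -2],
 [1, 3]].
r(A) = 2

The eigenvalues of A are the roots of its characteristic polynomial. With M = A (coefficients from the trace and determinant):
  p(λ) = det(λ I - M) = λ^2 - 3λ + 2.
For λ^2 - 3λ + 2 the discriminant is 1. It is a perfect square (1^2), so the roots are rational: λ = (3 ± 1)/2 = 2, 1.
Thus the eigenvalues (to 4 decimals) are 2 (modulus 2); 1 (modulus 1). The spectral radius is the largest modulus: r(A) = 2. (Cross-check: r(A) ≤ ||A||_2 ≈ 3.7025; equality holds whenever A is normal, though it can also hold for some non-normal A.)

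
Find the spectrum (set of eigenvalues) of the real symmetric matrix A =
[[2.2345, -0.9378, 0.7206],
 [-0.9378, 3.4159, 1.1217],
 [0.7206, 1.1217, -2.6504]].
sigma(A) ≈ {-3, 2, 4}

A is real symmetric, so its spectrum consists of real eigenvalues. Expanding the characteristic polynomial of the displayed matrix gives
  det(λ I - A) = p(λ) = λ^3 + (-3)λ^2 + (-10)λ + (24).
Solving p(λ) = 0 yields eigenvalues ≈ -3, 2, 4. (A is shown rounded to 4 decimals, so these recover the underlying integer eigenvalues to within that precision.)
Verification: the trace of A = 3 equals the sum of eigenvalues 3, and det(A) ≈ -24.0004 matches the eigenvalue product -24.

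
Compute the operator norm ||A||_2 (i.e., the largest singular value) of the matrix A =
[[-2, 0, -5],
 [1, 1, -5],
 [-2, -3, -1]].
||A||_2 ≈ 7.2218 (= sqrt(largest eigenvalue of A^T A))

||A||_2 = sigma_max(A) = sqrt(lambda_max(A^T A)). Form the symmetric matrix M = A^T A =
[[9, 7, 7],
 [7, 10, -2],
 [7, -2, 51]].
Its characteristic polynomial (trace, sum of principal 2x2 minors, determinant of M give the coefficients) is
  p(λ) = det(λ I - M) = λ^3 - 70λ^2 + 957λ - 1369.
No integer candidate from the rational root theorem (±divisors of 1369) is a root, so the roots are irrational. The cubic discriminant is Δ = 703687361 > 0, so there are three distinct real roots. p(1) = -481 and p(2) = 273 have opposite signs, so a root lies in (1, 2); Newton's method refines it to λ ≈ 1.6174. p(16) = 119 and p(17) = -417 have opposite signs, so a root lies in (16, 17); Newton's method refines it to λ ≈ 16.2289. p(52) = -277 and p(53) = 1599 have opposite signs, so a root lies in (52, 53); Newton's method refines it to λ ≈ 52.1537. Check (Vieta): the three roots sum to 70, matching tr M = 70.
So the eigenvalues of A^T A are ≈ 1.6174, 16.2289, 52.1537 (all ≥ 0, as they must be for A^T A). The largest is λ_max ≈ 52.1537, hence ||A||_2 = sqrt(λ_max) ≈ 7.2218.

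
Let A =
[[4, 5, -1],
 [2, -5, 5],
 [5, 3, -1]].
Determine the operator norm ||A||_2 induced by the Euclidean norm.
||A||_2 ≈ 9.4735 (= sqrt(largest eigenvalue of A^T A))

||A||_2 = sigma_max(A) = sqrt(lambda_max(A^T A)). Form the symmetric matrix M = A^T A =
[[45, 25, 1],
 [25, 59, -33],
 [1, -33, 27]].
Its characteristic polynomial (trace, sum of principal 2x2 minors, determinant of M give the coefficients) is
  p(λ) = det(λ I - M) = λ^3 - 131λ^2 + 3748λ - 4096.
No integer candidate from the rational root theorem (±divisors of 4096) is a root, so the roots are irrational. The cubic discriminant is Δ = 29382891664 > 0, so there are three distinct real roots. p(1) = -478 and p(2) = 2884 have opposite signs, so a root lies in (1, 2); Newton's method refines it to λ ≈ 1.1377. p(40) = 224 and p(41) = -1718 have opposite signs, so a root lies in (40, 41); Newton's method refines it to λ ≈ 40.1159. p(89) = -3206 and p(90) = 1124 have opposite signs, so a root lies in (89, 90); Newton's method refines it to λ ≈ 89.7464. Check (Vieta): the three roots sum to 131, matching tr M = 131.
So the eigenvalues of A^T A are ≈ 1.1377, 40.1159, 89.7464 (all ≥ 0, as they must be for A^T A). The largest is λ_max ≈ 89.7464, hence ||A||_2 = sqrt(λ_max) ≈ 9.4735.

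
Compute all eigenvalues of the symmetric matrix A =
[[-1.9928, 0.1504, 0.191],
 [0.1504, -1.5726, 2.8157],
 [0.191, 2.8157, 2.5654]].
sigma(A) ≈ {-3, -2, 4}

A is real symmetric, so its spectrum consists of real eigenvalues. Expanding the characteristic polynomial of the displayed matrix gives
  det(λ I - A) = p(λ) = λ^3 + (1)λ^2 + (-14)λ + (-24).
Solving p(λ) = 0 yields eigenvalues ≈ -3, -2, 4. (A is shown rounded to 4 decimals, so these recover the underlying integer eigenvalues to within that precision.)
Verification: the trace of A = -1 equals the sum of eigenvalues -1, and det(A) ≈ 24.0000 matches the eigenvalue product 24.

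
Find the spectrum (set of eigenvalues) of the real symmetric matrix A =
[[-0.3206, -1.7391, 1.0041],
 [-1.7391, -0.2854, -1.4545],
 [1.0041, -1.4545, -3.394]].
sigma(A) ≈ {-4, -2, 2}

A is real symmetric, so its spectrum consists of real eigenvalues. Expanding the characteristic polynomial of the displayed matrix gives
  det(λ I - A) = p(λ) = λ^3 + (4)λ^2 + (-4)λ + (-16).
Solving p(λ) = 0 yields eigenvalues ≈ -4, -2, 2. (A is shown rounded to 4 decimals, so these recover the underlying integer eigenvalues to within that precision.)
Verification: the trace of A = -4 equals the sum of eigenvalues -4, and det(A) ≈ 16.0003 matches the eigenvalue product 16.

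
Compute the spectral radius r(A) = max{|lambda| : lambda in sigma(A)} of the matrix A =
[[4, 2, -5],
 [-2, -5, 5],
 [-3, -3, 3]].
r(A) ≈ 5.9533

The eigenvalues of A are the roots of its characteristic polynomial. With M = A (coefficients from the trace, the sum of principal 2x2 minors, and det A):
  p(λ) = det(λ I - M) = λ^3 - 2λ^2 - 19λ - 27.
No integer candidate from the rational root theorem (±divisors of 27) is a root, so the roots are irrational. The cubic discriminant is Δ = -10135 < 0, so there is one real root and a complex-conjugate pair. p(5) = -47 and p(6) = 3 have opposite signs, so a root lies in (5, 6); Newton's method refines it to λ ≈ 5.9533. Dividing out (λ - (5.9533)) leaves approximately λ^2 + 3.9533λ + 4.5353. For λ^2 + 3.9533λ + 4.5353 the discriminant is -2.5125. It is negative, so the remaining roots are the complex-conjugate pair λ ≈ -1.9767 ± 0.7925i. Their product equals the constant term, so |λ|^2 ≈ 4.5353 and |λ| ≈ 2.1296.
Thus the eigenvalues (to 4 decimals) are 5.9533 (modulus 5.9533); -1.9767 ± 0.7925i (modulus 2.1296). The spectral radius is the largest modulus: r(A) ≈ 5.9533. (Cross-check: r(A) ≤ ||A||_2 ≈ 10.8965; equality holds whenever A is normal, though it can also hold for some non-normal A.)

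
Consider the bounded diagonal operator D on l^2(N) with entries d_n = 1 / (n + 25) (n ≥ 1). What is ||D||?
||D|| = 1/26 (attained at n = 1)

For D diagonal, ||D|| = sup_n |d_n| = sup_n 1/(n + 25). This is positive and strictly decreasing in n, so the supremum is attained at n = 1: d_1 = 1/(1 + 25) = 1/26. Hence ||D|| = 1/26.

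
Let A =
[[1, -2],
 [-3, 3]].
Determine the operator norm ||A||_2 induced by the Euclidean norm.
||A||_2 = sqrt((23 + sqrt(493))/2) ≈ 4.7541 (= sqrt(largest eigenvalue of A^T A))

||A||_2 = sigma_max(A) = sqrt(lambda_max(A^T A)). Form the symmetric matrix M = A^T A =
[[10, -11],
 [-11, 13]].
Its characteristic polynomial (trace, determinant of M give the coefficients) is
  p(λ) = det(λ I - M) = λ^2 - 23λ + 9.
For λ^2 - 23λ + 9 the discriminant is 493. It is nonnegative but not a perfect square, so the roots are real and irrational: λ = (23 ± sqrt(493))/2 ≈ 22.6018, 0.3982.
So the eigenvalues of A^T A are ≈ 0.3982, 22.6018 (all ≥ 0, as they must be for A^T A). The largest is λ_max = (23 + sqrt(493))/2 ≈ 22.6018, hence ||A||_2 = sqrt(λ_max) = sqrt((23 + sqrt(493))/2) ≈ 4.7541.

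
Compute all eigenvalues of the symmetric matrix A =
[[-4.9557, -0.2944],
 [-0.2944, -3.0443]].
sigma(A) ≈ {-5, -3}

A is real symmetric, so its spectrum consists of real eigenvalues. Expanding the characteristic polynomial of the displayed matrix gives
  det(λ I - A) = p(λ) = λ^2 + (8)λ + (15).
Solving p(λ) = 0 yields eigenvalues ≈ -5, -3. (A is shown rounded to 4 decimals, so these recover the underlying integer eigenvalues to within that precision.)
Verification: the trace of A = -8 equals the sum of eigenvalues -8, and det(A) ≈ 15.0000 matches the eigenvalue product 15.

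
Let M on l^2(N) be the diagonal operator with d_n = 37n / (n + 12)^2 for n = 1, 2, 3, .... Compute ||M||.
||M|| = 37/48 (attained at n = 12)

For M diagonal, ||M|| = sup_n |d_n|. Treat f(x) = 37x / (x + 12)^2 for real x > 0. By the quotient rule, f'(x) = 37(12 - x)/(x + 12)^3, which is positive for x < 12 and negative for x > 12. So f has a unique maximum at x = 12, and since 12 is a positive integer, the supremum over n ≥ 1 is attained at n = 12: d_12 = 37·12/(12 + 12)^2 = 37·12/576 = 37/48. Hence ||M|| = 37/48.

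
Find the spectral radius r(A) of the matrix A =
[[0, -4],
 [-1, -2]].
r(A) = (2 + sqrt(20))/2 ≈ 3.2361

The eigenvalues of A are the roots of its characteristic polynomial. With M = A (coefficients from the trace and determinant):
  p(λ) = det(λ I - M) = λ^2 + 2λ - 4.
For λ^2 + 2λ - 4 the discriminant is 20. It is nonnegative but not a perfect square, so the roots are real and irrational: λ = (-2 ± sqrt(20))/2 ≈ 1.2361, -3.2361.
Thus the eigenvalues (to 4 decimals) are 1.2361 (modulus 1.2361); -3.2361 (modulus 3.2361). The spectral radius is the largest modulus: r(A) = (2 + sqrt(20))/2 ≈ 3.2361. (Cross-check: r(A) ≤ ||A||_2 ≈ 4.4954; equality holds whenever A is normal, though it can also hold for some non-normal A.)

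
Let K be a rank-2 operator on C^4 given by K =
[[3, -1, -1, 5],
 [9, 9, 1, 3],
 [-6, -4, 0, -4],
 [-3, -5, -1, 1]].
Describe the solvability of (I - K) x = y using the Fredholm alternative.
(I - K) is invertible (det(I - K) = 60 ≠ 0), so for every y in C^4 the equation (I - K) x = y has a unique solution.

K has rank 2 and factors as K = U V^T = u1 v1^T + u2 v2^T with u1 = (-1, -3, 2, 1), v1 = (-3, -2, 0, -2), u2 = (-1, 1, 0, -1), v2 = (0, 3, 1, -3) (multiplying out reproduces the displayed K). The nonzero eigenvalues of U V^T coincide with those of the 2 x 2 matrix G = V^T U = [[v1·u1, v1·u2], [v2·u1, v2·u2]] = [[7, 3], [-10, 6]], and by the Sylvester determinant identity det(I_4 - U V^T) = det(I_2 - V^T U) = det([[-6, -3], [10, -5]]) = (-6)(-5) - (-3)(10) = 60. (Direct check: I - K =
[[-2, 1, 1, -5],
 [-9, -8, -1, -3],
 [6, 4, 1, 4],
 [3, 5, 1, 0]]
has determinant 60.) The finite-dimensional Fredholm alternative says: either (I - K) is invertible, or ker(I - K) ≠ {0} and then range(I - K) = ker((I - K)^*)^⊥, with dim ker(I - K) = dim ker((I - K)^*). Since det(I - K) ≠ 0, 1 is not an eigenvalue of K and ker(I - K) = {0}, so we are in the first case: for every y there is a unique x = (I - K)^(-1) y. (Explicitly, by the Woodbury identity, (I - U V^T)^(-1) = I + U (I_2 - G)^(-1) V^T.)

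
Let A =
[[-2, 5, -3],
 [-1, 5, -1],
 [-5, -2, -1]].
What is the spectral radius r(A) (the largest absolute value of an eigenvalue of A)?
r(A) ≈ 5.096

The eigenvalues of A are the roots of its characteristic polynomial. With M = A (coefficients from the trace, the sum of principal 2x2 minors, and det A):
  p(λ) = det(λ I - M) = λ^3 - 2λ^2 - 25λ + 47.
No integer candidate from the rational root theorem (±divisors of 47) is a root, so the roots are irrational. The cubic discriminant is Δ = 49161 > 0, so there are three distinct real roots. p(-5) = -3 and p(-4) = 51 have opposite signs, so a root lies in (-5, -4); Newton's method refines it to λ ≈ -4.9567. p(1) = 21 and p(2) = -3 have opposite signs, so a root lies in (1, 2); Newton's method refines it to λ ≈ 1.8607. p(5) = -3 and p(6) = 41 have opposite signs, so a root lies in (5, 6); Newton's method refines it to λ ≈ 5.096. Check (Vieta): the three roots sum to 2, matching tr M = 2.
Thus the eigenvalues (to 4 decimals) are -4.9567 (modulus 4.9567); 1.8607 (modulus 1.8607); 5.096 (modulus 5.096). The spectral radius is the largest modulus: r(A) ≈ 5.096. (Cross-check: r(A) ≤ ||A||_2 ≈ 7.9374; equality holds whenever A is normal, though it can also hold for some non-normal A.)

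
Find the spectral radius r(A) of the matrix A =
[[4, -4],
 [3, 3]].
r(A) = sqrt(24) ≈ 4.899

The eigenvalues of A are the roots of its characteristic polynomial. With M = A (coefficients from the trace and determinant):
  p(λ) = det(λ I - M) = λ^2 - 7λ + 24.
For λ^2 - 7λ + 24 the discriminant is -47. It is negative, so the roots are the complex-conjugate pair λ = 7/2 ± (sqrt(47)/2) i ≈ 3.5 ± 3.4278i. For a conjugate pair the product of the roots equals the constant term, so |λ|^2 = 24 and |λ| = sqrt(24) ≈ 4.899.
Thus the eigenvalues (to 4 decimals) are 3.5 ± 3.4278i (modulus 4.899). The spectral radius is the largest modulus: r(A) = sqrt(24) ≈ 4.899. (Cross-check: r(A) ≤ ||A||_2 ≈ 5.6569; equality holds whenever A is normal, though it can also hold for some non-normal A.)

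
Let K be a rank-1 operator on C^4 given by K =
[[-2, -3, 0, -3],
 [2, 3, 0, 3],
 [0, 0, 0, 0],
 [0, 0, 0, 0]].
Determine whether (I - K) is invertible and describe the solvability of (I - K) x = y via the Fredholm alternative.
(I - K) is singular (det(I - K) = 0, i.e. 1 ∈ sigma(K)). (I - K) x = y is solvable iff y ⊥ ker((I - K)^*) = span{(-2, -3, 0, -3)}, i.e. iff -2y_1 - 3y_2 - 3y_4 = 0. When solvable, the solutions are x = y + c·(1, -1, 0, 0), c arbitrary (ker(I - K) = span{(1, -1, 0, 0)}, dimension 1).

K has rank 1, so it is an outer product K = u v^T: every row of K is a multiple of one row vector. Reading off the entries, u = (1, -1, 0, 0) and v = (-2, -3, 0, -3) (row i of K equals u_i·v^T). A rank-one matrix u v^T satisfies K u = u (v·u) and kills the (3)-dimensional subspace v^⊥, so its characteristic polynomial is lambda^3 (lambda - v·u) with v·u = tr K = 1. Hence the eigenvalues of I - K are 1 (multiplicity 3) and 1 - (1) = 0, so det(I - K) = 0. (Direct check: I - K =
[[3, 3, 0, 3],
 [-2, -2, 0, -3],
 [0, 0, 1, 0],
 [0, 0, 0, 1]]
has determinant 0.) So 1 is an eigenvalue of K and (I - K) is not invertible. The finite-dimensional Fredholm alternative says: either (I - K) is invertible, or ker(I - K) ≠ {0} and then range(I - K) = ker((I - K)^*)^⊥, with dim ker(I - K) = dim ker((I - K)^*). We are in the second case, so we need both kernels. Kernel of I - K: (I - K) u = u - u (v·u) = u - u = 0, so ker(I - K) = span{u} = span{(1, -1, 0, 0)} (it is exactly 1-dimensional because rank(I - K) = 3). Kernel of the adjoint: K is real, so (I - K)^* = I - K^T = I - v u^T, and (I - v u^T) v = v - v (u·v) = 0; hence ker((I - K)^*) = span{v} = span{(-2, -3, 0, -3)}. Therefore (I - K) x = y is solvable iff <y, v> = 0, i.e. iff -2y_1 - 3y_2 - 3y_4 = 0. When this holds, K y = u (v·y) = 0, so (I - K) y = y and x = y is a particular solution; the full solution set is the line x = y + c·u = y + c·(1, -1, 0, 0), c ∈ C.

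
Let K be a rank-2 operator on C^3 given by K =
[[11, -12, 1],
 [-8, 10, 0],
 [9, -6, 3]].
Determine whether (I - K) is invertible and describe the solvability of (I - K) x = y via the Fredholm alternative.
(I - K) is invertible (det(I - K) = 45 ≠ 0), so for every y in C^3 the equation (I - K) x = y has a unique solution.

K has rank 2 and factors as K = U V^T = u1 v1^T + u2 v2^T with u1 = (-2, 2, 0), v1 = (-1, 3, 1), u2 = (-3, 2, -3), v2 = (-3, 2, -1) (multiplying out reproduces the displayed K). The nonzero eigenvalues of U V^T coincide with those of the 2 x 2 matrix G = V^T U = [[v1·u1, v1·u2], [v2·u1, v2·u2]] = [[8, 6], [10, 16]], and by the Sylvester determinant identity det(I_3 - U V^T) = det(I_2 - V^T U) = det([[-7, -6], [-10, -15]]) = (-7)(-15) - (-6)(-10) = 45. (Direct check: I - K =
[[-10, 12, -1],
 [8, -9, 0],
 [-9, 6, -2]]
has determinant 45.) The finite-dimensional Fredholm alternative says: either (I - K) is invertible, or ker(I - K) ≠ {0} and then range(I - K) = ker((I - K)^*)^⊥, with dim ker(I - K) = dim ker((I - K)^*). Since det(I - K) ≠ 0, 1 is not an eigenvalue of K and ker(I - K) = {0}, so we are in the first case: for every y there is a unique x = (I - K)^(-1) y. (Explicitly, by the Woodbury identity, (I - U V^T)^(-1) = I + U (I_2 - G)^(-1) V^T.)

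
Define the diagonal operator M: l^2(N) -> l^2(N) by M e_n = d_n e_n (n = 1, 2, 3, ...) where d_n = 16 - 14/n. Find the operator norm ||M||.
||M|| = 16

For a diagonal operator on l^2 with entries d_n, ||M|| = sup_n |d_n|. Here d_1 = 2, d_2 = 9, ..., and d_n = 16 - 14/n increases monotonically toward 16. All terms lie in [2, 16), so |d_n| = d_n and the supremum is the limit 16, which is not attained by any individual d_n. Hence ||M|| = 16.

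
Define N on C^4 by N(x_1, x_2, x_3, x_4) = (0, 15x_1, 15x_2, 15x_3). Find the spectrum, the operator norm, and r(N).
sigma(N) = {0}; ||N|| = 15; r(N) = 0. (N is nilpotent with N^4 = 0.)

On C^4, N is a strictly lower-triangular matrix with 15 on the subdiagonal and zeros elsewhere, so its characteristic polynomial is lambda^4 and every eigenvalue is 0: sigma(N) = {0}. For the operator norm, N e_i = 15e_{i+1} for i = 1, ..., 3 and N e_4 = 0, so the singular values of N are 15 (with multiplicity 3) and 0; hence ||N|| = 15. The spectral radius r(N) = max|lambda| = 0. Note ||N|| > r(N) — characteristic of non-normal nilpotent operators. Indeed N^4 = 0.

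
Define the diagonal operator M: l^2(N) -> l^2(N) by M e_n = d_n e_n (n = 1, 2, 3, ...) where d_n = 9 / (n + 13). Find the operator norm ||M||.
||M|| = 9/14 (attained at n = 1)

For M diagonal, ||M|| = sup_n |d_n| = sup_n 9/(n + 13). This is positive and strictly decreasing in n, so the supremum is attained at n = 1: d_1 = 9/(1 + 13) = 9/14. Hence ||M|| = 9/14.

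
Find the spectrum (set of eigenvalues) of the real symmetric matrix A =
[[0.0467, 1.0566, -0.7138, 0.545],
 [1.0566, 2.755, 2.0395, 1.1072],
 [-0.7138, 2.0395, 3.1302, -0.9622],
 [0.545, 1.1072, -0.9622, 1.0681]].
sigma(A) ≈ {-1, 0, 3, 5}

A is real symmetric, so its spectrum consists of real eigenvalues. Expanding the characteristic polynomial of the displayed matrix gives
  det(λ I - A) = p(λ) = λ^4 + (-7)λ^3 + (7)λ^2 + (15)λ + (0).
Solving p(λ) = 0 yields eigenvalues ≈ -1, 0, 3, 5. (A is shown rounded to 4 decimals, so these recover the underlying integer eigenvalues to within that precision.)
Verification: the trace of A = 7 equals the sum of eigenvalues 7, and det(A) ≈ -0.0001 matches the eigenvalue product 0.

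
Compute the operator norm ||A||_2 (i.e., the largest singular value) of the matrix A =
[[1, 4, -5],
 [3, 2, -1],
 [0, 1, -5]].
||A||_2 ≈ 8.3255 (= sqrt(largest eigenvalue of A^T A))

||A||_2 = sigma_max(A) = sqrt(lambda_max(A^T A)). Form the symmetric matrix M = A^T A =
[[10, 10, -8],
 [10, 21, -27],
 [-8, -27, 51]].
Its characteristic polynomial (trace, sum of principal 2x2 minors, determinant of M give the coefficients) is
  p(λ) = det(λ I - M) = λ^3 - 82λ^2 + 898λ - 1296.
No integer candidate from the rational root theorem (±divisors of 1296) is a root, so the roots are irrational. The cubic discriminant is Δ = 1339796592 > 0, so there are three distinct real roots. p(1) = -479 and p(2) = 180 have opposite signs, so a root lies in (1, 2); Newton's method refines it to λ ≈ 1.7023. p(10) = 484 and p(11) = -9 have opposite signs, so a root lies in (10, 11); Newton's method refines it to λ ≈ 10.9834. p(69) = -1227 and p(70) = 2764 have opposite signs, so a root lies in (69, 70); Newton's method refines it to λ ≈ 69.3143. Check (Vieta): the three roots sum to 82, matching tr M = 82.
So the eigenvalues of A^T A are ≈ 1.7023, 10.9834, 69.3143 (all ≥ 0, as they must be for A^T A). The largest is λ_max ≈ 69.3143, hence ||A||_2 = sqrt(λ_max) ≈ 8.3255.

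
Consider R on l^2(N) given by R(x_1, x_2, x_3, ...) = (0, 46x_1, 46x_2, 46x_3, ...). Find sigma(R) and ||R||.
sigma(R) = closed disk {z in C : |z| ≤ 46}; ||R|| = 46

Note R = 46·U where U is the unit right shift (U x)_k = x_{k-1} (with x_0 := 0); so ||R|| = 46||U|| and sigma(R) = 46·sigma(U). ||R x||^2 = sum_{k≥1} |46x_k|^2 = 2116||x||^2, so ||R|| = 46 and sigma(R) ⊂ {|z| ≤ 46}. For any |lambda| < 46, the equation (R - lambda I) x = 0 forces x_1 = 0, then 46x_k = lambda x_{k+1} ⇒ x = 0, so R has no eigenvalues. But (R - lambda I) is not surjective for |lambda| < 46: solving (R - lambda I) x = e_1 would require x_n proportional to (lambda/46)^(-n), which is not in l^2. So every |lambda| < 46 lies in the residual spectrum. The boundary |lambda| = 46 is in the approximate point spectrum (the spectrum is closed). Hence sigma(R) is the closed disk of radius 46.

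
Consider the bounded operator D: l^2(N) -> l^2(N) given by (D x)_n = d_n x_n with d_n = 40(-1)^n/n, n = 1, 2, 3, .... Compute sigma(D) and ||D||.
sigma(D) = {40(-1)^n/n : n ≥ 1} ∪ {0}; ||D|| = 40

A bounded diagonal operator on l^2 with diagonal entries d_n has spectrum equal to the closure of {d_n : n ≥ 1}: every d_n is an eigenvalue (with eigenvector e_n), so {d_n} ⊂ sigma(D); the spectrum is closed, so its closure is too; and for lambda not in the closure, (D - lambda I) has bounded inverse (the diagonal entries 1/(d_n - lambda) are bounded). For our sequence d_n = 40(-1)^n/n, n = 1, 2, 3, ...:
  - {d_n} = {40(-1)^n/n : n ≥ 1}; the only limit point is 0
  - closure = {40(-1)^n/n : n ≥ 1} ∪ {0}
For the norm: a diagonal operator has ||D|| = sup_n |d_n|. Here |d_n| = 40/n is decreasing, so sup_n |d_n| = |d_1| = 40. So ||D|| = 40.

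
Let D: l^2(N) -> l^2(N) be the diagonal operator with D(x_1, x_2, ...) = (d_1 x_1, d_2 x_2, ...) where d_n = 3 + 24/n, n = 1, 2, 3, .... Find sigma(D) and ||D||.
sigma(D) = {3 + 24/n : n ≥ 1} ∪ {3}; ||D|| = 27

A bounded diagonal operator on l^2 with diagonal entries d_n has spectrum equal to the closure of {d_n : n ≥ 1}: every d_n is an eigenvalue (with eigenvector e_n), so {d_n} ⊂ sigma(D); the spectrum is closed, so its closure is too; and for lambda not in the closure, (D - lambda I) has bounded inverse (the diagonal entries 1/(d_n - lambda) are bounded). For our sequence d_n = 3 + 24/n, n = 1, 2, 3, ...:
  - {d_n} = {3 + 24/n : n ≥ 1}; the only limit point is 3
  - closure = {3 + 24/n : n ≥ 1} ∪ {3}
For the norm: a diagonal operator has ||D|| = sup_n |d_n|. Here d_n = 3 + 24/n is positive and decreasing, so sup_n |d_n| = d_1 = 3 + 24 = 27. So ||D|| = 27.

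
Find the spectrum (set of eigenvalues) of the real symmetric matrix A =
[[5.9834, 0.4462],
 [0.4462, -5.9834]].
sigma(A) ≈ {-6, 6}

A is real symmetric, so its spectrum consists of real eigenvalues. Expanding the characteristic polynomial of the displayed matrix gives
  det(λ I - A) = p(λ) = λ^2 + (0)λ + (-36).
Solving p(λ) = 0 yields eigenvalues ≈ -6, 6. (A is shown rounded to 4 decimals, so these recover the underlying integer eigenvalues to within that precision.)
Verification: the trace of A = 0 equals the sum of eigenvalues 0, and det(A) ≈ -36.0002 matches the eigenvalue product -36.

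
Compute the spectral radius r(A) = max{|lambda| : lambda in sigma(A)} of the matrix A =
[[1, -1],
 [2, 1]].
r(A) = sqrt(3) ≈ 1.7321

The eigenvalues of A are the roots of its characteristic polynomial. With M = A (coefficients from the trace and determinant):
  p(λ) = det(λ I - M) = λ^2 - 2λ + 3.
For λ^2 - 2λ + 3 the discriminant is -8. It is negative, so the roots are the complex-conjugate pair λ = 1 ± (sqrt(8)/2) i ≈ 1 ± 1.4142i. For a conjugate pair the product of the roots equals the constant term, so |λ|^2 = 3 and |λ| = sqrt(3) ≈ 1.7321.
Thus the eigenvalues (to 4 decimals) are 1 ± 1.4142i (modulus 1.7321). The spectral radius is the largest modulus: r(A) = sqrt(3) ≈ 1.7321. (Cross-check: r(A) ≤ ||A||_2 ≈ 2.3028; equality holds whenever A is normal, though it can also hold for some non-normal A.)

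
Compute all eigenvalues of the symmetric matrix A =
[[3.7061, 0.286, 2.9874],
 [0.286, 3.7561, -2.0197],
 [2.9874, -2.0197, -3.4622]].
sigma(A) ≈ {-5, 4, 5}

A is real symmetric, so its spectrum consists of real eigenvalues. Expanding the characteristic polynomial of the displayed matrix gives
  det(λ I - A) = p(λ) = λ^3 + (-4)λ^2 + (-25)λ + (100.003).
Solving p(λ) = 0 yields eigenvalues ≈ -5, 4, 5. (A is shown rounded to 4 decimals, so these recover the underlying integer eigenvalues to within that precision.)
Verification: the trace of A = 4 equals the sum of eigenvalues 4, and det(A) ≈ -100.0030 matches the eigenvalue product -100.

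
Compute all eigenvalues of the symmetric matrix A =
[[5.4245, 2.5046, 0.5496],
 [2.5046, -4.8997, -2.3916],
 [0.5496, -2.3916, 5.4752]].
sigma(A) ≈ {-6, 6} (6 with multiplicity 2)

A is real symmetric, so its spectrum consists of real eigenvalues. Expanding the characteristic polynomial of the displayed matrix gives
  det(λ I - A) = p(λ) = λ^3 + (-6)λ^2 + (-36)λ + (216).
Solving p(λ) = 0 yields eigenvalues ≈ -6, 6, 6. (A is shown rounded to 4 decimals, so these recover the underlying integer eigenvalues to within that precision.)
Verification: the trace of A = 6 equals the sum of eigenvalues 6, and det(A) ≈ -215.9992 matches the eigenvalue product -216.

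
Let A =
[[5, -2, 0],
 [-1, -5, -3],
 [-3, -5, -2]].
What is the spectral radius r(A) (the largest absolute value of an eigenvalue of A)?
r(A) = (3 + sqrt(165))/2 ≈ 7.9226

The eigenvalues of A are the roots of its characteristic polynomial. With M = A (coefficients from the trace, the sum of principal 2x2 minors, and det A):
  p(λ) = det(λ I - M) = λ^3 + 2λ^2 - 42λ + 39.
By the rational root theorem any rational root is an integer divisor of 39. Testing λ = 1: p(1) = 1 + 2 - 42 + 39 = 0, so λ = 1 is a root. Dividing out (λ - 1) leaves p(λ) = (λ - 1)(λ^2 + 3λ - 39). For λ^2 + 3λ - 39 the discriminant is 165. It is nonnegative but not a perfect square, so the roots are real and irrational: λ = (-3 ± sqrt(165))/2 ≈ 4.9226, -7.9226.
Thus the eigenvalues (to 4 decimals) are 4.9226 (modulus 4.9226); -7.9226 (modulus 7.9226); 1 (modulus 1). The spectral radius is the largest modulus: r(A) = (3 + sqrt(165))/2 ≈ 7.9226. (Cross-check: r(A) ≤ ||A||_2 ≈ 8.3984; equality holds whenever A is normal, though it can also hold for some non-normal A.)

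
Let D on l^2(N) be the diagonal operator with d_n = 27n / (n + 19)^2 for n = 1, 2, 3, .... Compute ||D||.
||D|| = 27/76 (attained at n = 19)

For D diagonal, ||D|| = sup_n |d_n|. Treat f(x) = 27x / (x + 19)^2 for real x > 0. By the quotient rule, f'(x) = 27(19 - x)/(x + 19)^3, which is positive for x < 19 and negative for x > 19. So f has a unique maximum at x = 19, and since 19 is a positive integer, the supremum over n ≥ 1 is attained at n = 19: d_19 = 27·19/(19 + 19)^2 = 27·19/1444 = 27/76. Hence ||D|| = 27/76.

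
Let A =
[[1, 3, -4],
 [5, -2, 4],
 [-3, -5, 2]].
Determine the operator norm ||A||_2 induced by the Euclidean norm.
||A||_2 ≈ 8.1894 (= sqrt(largest eigenvalue of A^T A))

||A||_2 = sigma_max(A) = sqrt(lambda_max(A^T A)). Form the symmetric matrix M = A^T A =
[[35, 8, 10],
 [8, 38, -30],
 [10, -30, 36]].
Its characteristic polynomial (trace, sum of principal 2x2 minors, determinant of M give the coefficients) is
  p(λ) = det(λ I - M) = λ^3 - 109λ^2 + 2894λ - 5476.
No integer candidate from the rational root theorem (±divisors of 5476) is a root, so the roots are irrational. The cubic discriminant is Δ = 4471375540 > 0, so there are three distinct real roots. p(2) = -116 and p(3) = 2252 have opposite signs, so a root lies in (2, 3); Newton's method refines it to λ ≈ 2.0471. p(39) = 920 and p(40) = -116 have opposite signs, so a root lies in (39, 40); Newton's method refines it to λ ≈ 39.8871. p(67) = -116 and p(68) = 1732 have opposite signs, so a root lies in (67, 68); Newton's method refines it to λ ≈ 67.0659. Check (Vieta): the three roots sum to 109, matching tr M = 109.
So the eigenvalues of A^T A are ≈ 2.0471, 39.8871, 67.0659 (all ≥ 0, as they must be for A^T A). The largest is λ_max ≈ 67.0659, hence ||A||_2 = sqrt(λ_max) ≈ 8.1894.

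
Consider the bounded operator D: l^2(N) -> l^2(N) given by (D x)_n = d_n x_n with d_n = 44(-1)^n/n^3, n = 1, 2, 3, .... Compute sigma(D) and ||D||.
sigma(D) = {44(-1)^n/n^3 : n ≥ 1} ∪ {0}; ||D|| = 44

A bounded diagonal operator on l^2 with diagonal entries d_n has spectrum equal to the closure of {d_n : n ≥ 1}: every d_n is an eigenvalue (with eigenvector e_n), so {d_n} ⊂ sigma(D); the spectrum is closed, so its closure is too; and for lambda not in the closure, (D - lambda I) has bounded inverse (the diagonal entries 1/(d_n - lambda) are bounded). For our sequence d_n = 44(-1)^n/n^3, n = 1, 2, 3, ...:
  - {d_n} = {44(-1)^n/n^3 : n ≥ 1}; the only limit point is 0
  - closure = {44(-1)^n/n^3 : n ≥ 1} ∪ {0}
For the norm: a diagonal operator has ||D|| = sup_n |d_n|. Here |d_n| = 44/n^3 is decreasing, so sup_n |d_n| = |d_1| = 44. So ||D|| = 44.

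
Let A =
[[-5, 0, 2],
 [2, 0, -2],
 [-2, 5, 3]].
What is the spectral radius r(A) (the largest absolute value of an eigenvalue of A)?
r(A) ≈ 4.0632

The eigenvalues of A are the roots of its characteristic polynomial. With M = A (coefficients from the trace, the sum of principal 2x2 minors, and det A):
  p(λ) = det(λ I - M) = λ^3 + 2λ^2 - λ + 30.
No integer candidate from the rational root theorem (±divisors of 30) is a root, so the roots are irrational. The cubic discriminant is Δ = -26332 < 0, so there is one real root and a complex-conjugate pair. p(-5) = -40 and p(-4) = 2 have opposite signs, so a root lies in (-5, -4); Newton's method refines it to λ ≈ -4.0632. Dividing out (λ - (-4.0632)) leaves approximately λ^2 - 2.0632λ + 7.3833. For λ^2 - 2.0632λ + 7.3833 the discriminant is -25.2764. It is negative, so the remaining roots are the complex-conjugate pair λ ≈ 1.0316 ± 2.5138i. Their product equals the constant term, so |λ|^2 ≈ 7.3833 and |λ| ≈ 2.7172.
Thus the eigenvalues (to 4 decimals) are -4.0632 (modulus 4.0632); 1.0316 ± 2.5138i (modulus 2.7172). The spectral radius is the largest modulus: r(A) ≈ 4.0632. (Cross-check: r(A) ≤ ||A||_2 ≈ 7.4726; equality holds whenever A is normal, though it can also hold for some non-normal A.)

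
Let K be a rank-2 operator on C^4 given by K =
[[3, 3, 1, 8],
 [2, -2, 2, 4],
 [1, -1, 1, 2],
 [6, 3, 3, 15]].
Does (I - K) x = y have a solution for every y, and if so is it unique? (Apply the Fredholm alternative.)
(I - K) is invertible (det(I - K) = -62 ≠ 0), so for every y in C^4 the equation (I - K) x = y has a unique solution.

K has rank 2 and factors as K = U V^T = u1 v1^T + u2 v2^T with u1 = (-2, 0, 0, -3), v1 = (-1, -2, 0, -3), u2 = (1, 2, 1, 3), v2 = (1, -1, 1, 2) (multiplying out reproduces the displayed K). The nonzero eigenvalues of U V^T coincide with those of the 2 x 2 matrix G = V^T U = [[v1·u1, v1·u2], [v2·u1, v2·u2]] = [[11, -14], [-8, 6]], and by the Sylvester determinant identity det(I_4 - U V^T) = det(I_2 - V^T U) = det([[-10, 14], [8, -5]]) = (-10)(-5) - (14)(8) = -62. (Direct check: I - K =
[[-2, -3, -1, -8],
 [-2, 3, -2, -4],
 [-1, 1, 0, -2],
 [-6, -3, -3, -14]]
has determinant -62.) The finite-dimensional Fredholm alternative says: either (I - K) is invertible, or ker(I - K) ≠ {0} and then range(I - K) = ker((I - K)^*)^⊥, with dim ker(I - K) = dim ker((I - K)^*). Since det(I - K) ≠ 0, 1 is not an eigenvalue of K and ker(I - K) = {0}, so we are in the first case: for every y there is a unique x = (I - K)^(-1) y. (Explicitly, by the Woodbury identity, (I - U V^T)^(-1) = I + U (I_2 - G)^(-1) V^T.)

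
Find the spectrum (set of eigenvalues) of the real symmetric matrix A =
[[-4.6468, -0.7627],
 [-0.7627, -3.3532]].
sigma(A) ≈ {-5, -3}

A is real symmetric, so its spectrum consists of real eigenvalues. Expanding the characteristic polynomial of the displayed matrix gives
  det(λ I - A) = p(λ) = λ^2 + (8)λ + (15).
Solving p(λ) = 0 yields eigenvalues ≈ -5, -3. (A is shown rounded to 4 decimals, so these recover the underlying integer eigenvalues to within that precision.)
Verification: the trace of A = -8 equals the sum of eigenvalues -8, and det(A) ≈ 14.9999 matches the eigenvalue product 15.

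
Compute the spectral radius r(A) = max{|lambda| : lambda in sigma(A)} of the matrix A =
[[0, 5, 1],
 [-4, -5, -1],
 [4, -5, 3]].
r(A) = sqrt(20) ≈ 4.4721

The eigenvalues of A are the roots of its characteristic polynomial. With M = A (coefficients from the trace, the sum of principal 2x2 minors, and det A):
  p(λ) = det(λ I - M) = λ^3 + 2λ^2 - 4λ - 80.
By the rational root theorem any rational root is an integer divisor of 80. Testing λ = 4: p(4) = 64 + 32 - 16 - 80 = 0, so λ = 4 is a root. Dividing out (λ - 4) leaves p(λ) = (λ - 4)(λ^2 + 6λ + 20). For λ^2 + 6λ + 20 the discriminant is -44. It is negative, so the roots are the complex-conjugate pair λ = -3 ± (sqrt(44)/2) i ≈ -3 ± 3.3166i. For a conjugate pair the product of the roots equals the constant term, so |λ|^2 = 20 and |λ| = sqrt(20) ≈ 4.4721.
Thus the eigenvalues (to 4 decimals) are -3 ± 3.3166i (modulus 4.4721); 4 (modulus 4). The spectral radius is the largest modulus: r(A) = sqrt(20) ≈ 4.4721. (Cross-check: r(A) ≤ ||A||_2 ≈ 8.6849; equality holds whenever A is normal, though it can also hold for some non-normal A.)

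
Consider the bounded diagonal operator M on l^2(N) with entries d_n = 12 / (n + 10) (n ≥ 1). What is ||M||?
||M|| = 12/11 (attained at n = 1)

For M diagonal, ||M|| = sup_n |d_n| = sup_n 12/(n + 10). This is positive and strictly decreasing in n, so the supremum is attained at n = 1: d_1 = 12/(1 + 10) = 12/11. Hence ||M|| = 12/11.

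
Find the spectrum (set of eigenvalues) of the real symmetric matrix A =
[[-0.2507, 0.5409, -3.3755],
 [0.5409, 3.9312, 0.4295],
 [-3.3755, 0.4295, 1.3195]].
sigma(A) ≈ {-3, 4} (4 with multiplicity 2)

A is real symmetric, so its spectrum consists of real eigenvalues. Expanding the characteristic polynomial of the displayed matrix gives
  det(λ I - A) = p(λ) = λ^3 + (-5)λ^2 + (-8)λ + (48).
Solving p(λ) = 0 yields eigenvalues ≈ -3, 4, 4. (A is shown rounded to 4 decimals, so these recover the underlying integer eigenvalues to within that precision.)
Verification: the trace of A = 5 equals the sum of eigenvalues 5, and det(A) ≈ -48.0007 matches the eigenvalue product -48.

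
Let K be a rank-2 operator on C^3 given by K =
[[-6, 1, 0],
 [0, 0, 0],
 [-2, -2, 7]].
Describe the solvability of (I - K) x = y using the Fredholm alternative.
(I - K) is invertible (det(I - K) = -42 ≠ 0), so for every y in C^3 the equation (I - K) x = y has a unique solution.

K has rank 2 and factors as K = U V^T = u1 v1^T + u2 v2^T with u1 = (3, 0, 1), v1 = (-2, 0, 1), u2 = (-1, 0, 2), v2 = (0, -1, 3) (multiplying out reproduces the displayed K). The nonzero eigenvalues of U V^T coincide with those of the 2 x 2 matrix G = V^T U = [[v1·u1, v1·u2], [v2·u1, v2·u2]] = [[-5, 4], [3, 6]], and by the Sylvester determinant identity det(I_3 - U V^T) = det(I_2 - V^T U) = det([[6, -4], [-3, -5]]) = (6)(-5) - (-4)(-3) = -42. (Direct check: I - K =
[[7, -1, 0],
 [0, 1, 0],
 [2, 2, -6]]
has determinant -42.) The finite-dimensional Fredholm alternative says: either (I - K) is invertible, or ker(I - K) ≠ {0} and then range(I - K) = ker((I - K)^*)^⊥, with dim ker(I - K) = dim ker((I - K)^*). Since det(I - K) ≠ 0, 1 is not an eigenvalue of K and ker(I - K) = {0}, so we are in the first case: for every y there is a unique x = (I - K)^(-1) y. (Explicitly, by the Woodbury identity, (I - U V^T)^(-1) = I + U (I_2 - G)^(-1) V^T.)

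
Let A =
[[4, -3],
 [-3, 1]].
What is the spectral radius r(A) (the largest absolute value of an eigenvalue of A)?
r(A) = (5 + sqrt(45))/2 ≈ 5.8541

The eigenvalues of A are the roots of its characteristic polynomial. With M = A (coefficients from the trace and determinant):
  p(λ) = det(λ I - M) = λ^2 - 5λ - 5.
For λ^2 - 5λ - 5 the discriminant is 45. It is nonnegative but not a perfect square, so the roots are real and irrational: λ = (5 ± sqrt(45))/2 ≈ 5.8541, -0.8541.
Thus the eigenvalues (to 4 decimals) are 5.8541 (modulus 5.8541); -0.8541 (modulus 0.8541). The spectral radius is the largest modulus: r(A) = (5 + sqrt(45))/2 ≈ 5.8541. (Cross-check: r(A) ≤ ||A||_2 ≈ 5.8541; equality holds whenever A is normal, though it can also hold for some non-normal A.)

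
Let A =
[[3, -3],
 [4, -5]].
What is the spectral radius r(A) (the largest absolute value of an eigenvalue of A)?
r(A) = 3

The eigenvalues of A are the roots of its characteristic polynomial. With M = A (coefficients from the trace and determinant):
  p(λ) = det(λ I - M) = λ^2 + 2λ - 3.
For λ^2 + 2λ - 3 the discriminant is 16. It is a perfect square (4^2), so the roots are rational: λ = (-2 ± 4)/2 = 1, -3.
Thus the eigenvalues (to 4 decimals) are 1 (modulus 1); -3 (modulus 3). The spectral radius is the largest modulus: r(A) = 3. (Cross-check: r(A) ≤ ||A||_2 ≈ 7.6712; equality holds whenever A is normal, though it can also hold for some non-normal A.)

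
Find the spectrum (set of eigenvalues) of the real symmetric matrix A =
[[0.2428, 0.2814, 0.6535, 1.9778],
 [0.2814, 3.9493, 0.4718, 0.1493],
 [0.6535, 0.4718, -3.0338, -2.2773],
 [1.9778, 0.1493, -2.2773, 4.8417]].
sigma(A) ≈ {-4, 0, 4, 6}

A is real symmetric, so its spectrum consists of real eigenvalues. Expanding the characteristic polynomial of the displayed matrix gives
  det(λ I - A) = p(λ) = λ^4 + (-6)λ^3 + (-16)λ^2 + (96)λ + (0).
Solving p(λ) = 0 yields eigenvalues ≈ -4, 0, 4, 6. (A is shown rounded to 4 decimals, so these recover the underlying integer eigenvalues to within that precision.)
Verification: the trace of A = 6 equals the sum of eigenvalues 6, and det(A) ≈ 0.0008 matches the eigenvalue product 0.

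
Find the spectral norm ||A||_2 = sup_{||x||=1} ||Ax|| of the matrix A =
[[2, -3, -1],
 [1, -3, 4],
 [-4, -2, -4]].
||A||_2 ≈ 6.7864 (= sqrt(largest eigenvalue of A^T A))

||A||_2 = sigma_max(A) = sqrt(lambda_max(A^T A)). Form the symmetric matrix M = A^T A =
[[21, -1, 18],
 [-1, 22, -1],
 [18, -1, 33]].
Its characteristic polynomial (trace, sum of principal 2x2 minors, determinant of M give the coefficients) is
  p(λ) = det(λ I - M) = λ^3 - 76λ^2 + 1555λ - 8100.
No integer candidate from the rational root theorem (±divisors of 8100) is a root, so the roots are irrational. The cubic discriminant is Δ = 162748500 > 0, so there are three distinct real roots. p(8) = -12 and p(9) = 468 have opposite signs, so a root lies in (8, 9); Newton's method refines it to λ ≈ 8.0226. p(21) = 300 and p(22) = -26 have opposite signs, so a root lies in (21, 22); Newton's method refines it to λ ≈ 21.9227. p(46) = -50 and p(47) = 924 have opposite signs, so a root lies in (46, 47); Newton's method refines it to λ ≈ 46.0547. Check (Vieta): the three roots sum to 76, matching tr M = 76.
So the eigenvalues of A^T A are ≈ 8.0226, 21.9227, 46.0547 (all ≥ 0, as they must be for A^T A). The largest is λ_max ≈ 46.0547, hence ||A||_2 = sqrt(λ_max) ≈ 6.7864.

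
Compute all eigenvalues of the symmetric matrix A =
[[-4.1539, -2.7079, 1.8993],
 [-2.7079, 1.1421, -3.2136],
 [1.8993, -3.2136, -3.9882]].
sigma(A) ≈ {-6, -5, 4}

A is real symmetric, so its spectrum consists of real eigenvalues. Expanding the characteristic polynomial of the displayed matrix gives
  det(λ I - A) = p(λ) = λ^3 + (7)λ^2 + (-14)λ + (-120).
Solving p(λ) = 0 yields eigenvalues ≈ -6, -5, 4. (A is shown rounded to 4 decimals, so these recover the underlying integer eigenvalues to within that precision.)
Verification: the trace of A = -7 equals the sum of eigenvalues -7, and det(A) ≈ 119.9992 matches the eigenvalue product 120.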